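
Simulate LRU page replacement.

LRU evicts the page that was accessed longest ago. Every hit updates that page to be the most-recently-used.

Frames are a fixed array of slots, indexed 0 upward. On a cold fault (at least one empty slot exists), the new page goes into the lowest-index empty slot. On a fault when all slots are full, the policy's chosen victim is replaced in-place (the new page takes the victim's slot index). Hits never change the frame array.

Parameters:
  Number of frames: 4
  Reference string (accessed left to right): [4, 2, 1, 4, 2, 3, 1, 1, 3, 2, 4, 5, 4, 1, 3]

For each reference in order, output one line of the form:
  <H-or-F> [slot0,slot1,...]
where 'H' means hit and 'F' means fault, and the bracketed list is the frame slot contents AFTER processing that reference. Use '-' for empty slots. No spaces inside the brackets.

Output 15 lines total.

F [4,-,-,-]
F [4,2,-,-]
F [4,2,1,-]
H [4,2,1,-]
H [4,2,1,-]
F [4,2,1,3]
H [4,2,1,3]
H [4,2,1,3]
H [4,2,1,3]
H [4,2,1,3]
H [4,2,1,3]
F [4,2,5,3]
H [4,2,5,3]
F [4,2,5,1]
F [4,3,5,1]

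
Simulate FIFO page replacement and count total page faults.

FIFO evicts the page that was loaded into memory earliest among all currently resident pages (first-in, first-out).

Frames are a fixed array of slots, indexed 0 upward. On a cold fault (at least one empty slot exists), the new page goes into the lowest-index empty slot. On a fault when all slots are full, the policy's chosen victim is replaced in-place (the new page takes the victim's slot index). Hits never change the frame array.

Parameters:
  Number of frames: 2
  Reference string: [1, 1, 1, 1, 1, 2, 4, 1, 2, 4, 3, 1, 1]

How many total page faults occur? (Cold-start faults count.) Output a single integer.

Step 0: ref 1 → FAULT, frames=[1,-]
Step 1: ref 1 → HIT, frames=[1,-]
Step 2: ref 1 → HIT, frames=[1,-]
Step 3: ref 1 → HIT, frames=[1,-]
Step 4: ref 1 → HIT, frames=[1,-]
Step 5: ref 2 → FAULT, frames=[1,2]
Step 6: ref 4 → FAULT (evict 1), frames=[4,2]
Step 7: ref 1 → FAULT (evict 2), frames=[4,1]
Step 8: ref 2 → FAULT (evict 4), frames=[2,1]
Step 9: ref 4 → FAULT (evict 1), frames=[2,4]
Step 10: ref 3 → FAULT (evict 2), frames=[3,4]
Step 11: ref 1 → FAULT (evict 4), frames=[3,1]
Step 12: ref 1 → HIT, frames=[3,1]
Total faults: 8

Answer: 8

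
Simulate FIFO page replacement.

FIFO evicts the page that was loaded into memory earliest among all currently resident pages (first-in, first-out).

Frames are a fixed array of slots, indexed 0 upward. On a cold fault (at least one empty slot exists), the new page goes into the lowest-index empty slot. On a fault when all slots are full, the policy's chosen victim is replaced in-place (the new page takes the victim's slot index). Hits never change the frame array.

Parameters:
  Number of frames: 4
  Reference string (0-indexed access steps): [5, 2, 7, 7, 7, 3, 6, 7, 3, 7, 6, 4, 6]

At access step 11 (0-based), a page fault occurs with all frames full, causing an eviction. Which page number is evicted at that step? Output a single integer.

Answer: 2

Derivation:
Step 0: ref 5 -> FAULT, frames=[5,-,-,-]
Step 1: ref 2 -> FAULT, frames=[5,2,-,-]
Step 2: ref 7 -> FAULT, frames=[5,2,7,-]
Step 3: ref 7 -> HIT, frames=[5,2,7,-]
Step 4: ref 7 -> HIT, frames=[5,2,7,-]
Step 5: ref 3 -> FAULT, frames=[5,2,7,3]
Step 6: ref 6 -> FAULT, evict 5, frames=[6,2,7,3]
Step 7: ref 7 -> HIT, frames=[6,2,7,3]
Step 8: ref 3 -> HIT, frames=[6,2,7,3]
Step 9: ref 7 -> HIT, frames=[6,2,7,3]
Step 10: ref 6 -> HIT, frames=[6,2,7,3]
Step 11: ref 4 -> FAULT, evict 2, frames=[6,4,7,3]
At step 11: evicted page 2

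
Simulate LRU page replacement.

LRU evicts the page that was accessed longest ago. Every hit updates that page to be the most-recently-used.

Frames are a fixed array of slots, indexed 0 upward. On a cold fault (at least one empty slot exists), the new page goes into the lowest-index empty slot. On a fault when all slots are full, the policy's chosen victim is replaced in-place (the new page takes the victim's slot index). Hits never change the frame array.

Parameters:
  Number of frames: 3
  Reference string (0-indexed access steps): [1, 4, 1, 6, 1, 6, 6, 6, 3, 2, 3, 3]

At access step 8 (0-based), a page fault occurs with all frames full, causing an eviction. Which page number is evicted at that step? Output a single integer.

Step 0: ref 1 -> FAULT, frames=[1,-,-]
Step 1: ref 4 -> FAULT, frames=[1,4,-]
Step 2: ref 1 -> HIT, frames=[1,4,-]
Step 3: ref 6 -> FAULT, frames=[1,4,6]
Step 4: ref 1 -> HIT, frames=[1,4,6]
Step 5: ref 6 -> HIT, frames=[1,4,6]
Step 6: ref 6 -> HIT, frames=[1,4,6]
Step 7: ref 6 -> HIT, frames=[1,4,6]
Step 8: ref 3 -> FAULT, evict 4, frames=[1,3,6]
At step 8: evicted page 4

Answer: 4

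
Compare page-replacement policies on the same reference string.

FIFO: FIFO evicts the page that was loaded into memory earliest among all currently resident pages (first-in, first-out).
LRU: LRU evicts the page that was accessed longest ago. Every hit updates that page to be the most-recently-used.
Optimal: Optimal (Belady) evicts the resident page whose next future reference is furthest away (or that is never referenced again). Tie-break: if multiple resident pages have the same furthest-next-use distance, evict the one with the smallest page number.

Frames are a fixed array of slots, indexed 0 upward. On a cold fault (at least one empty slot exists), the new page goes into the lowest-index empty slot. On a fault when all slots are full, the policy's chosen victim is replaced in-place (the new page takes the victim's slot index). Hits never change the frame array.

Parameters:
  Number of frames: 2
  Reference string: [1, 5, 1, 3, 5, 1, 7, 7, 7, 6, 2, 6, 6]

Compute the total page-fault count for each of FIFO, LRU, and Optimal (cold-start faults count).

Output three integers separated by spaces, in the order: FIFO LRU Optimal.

Answer: 7 8 7

Derivation:
--- FIFO ---
  step 0: ref 1 -> FAULT, frames=[1,-] (faults so far: 1)
  step 1: ref 5 -> FAULT, frames=[1,5] (faults so far: 2)
  step 2: ref 1 -> HIT, frames=[1,5] (faults so far: 2)
  step 3: ref 3 -> FAULT, evict 1, frames=[3,5] (faults so far: 3)
  step 4: ref 5 -> HIT, frames=[3,5] (faults so far: 3)
  step 5: ref 1 -> FAULT, evict 5, frames=[3,1] (faults so far: 4)
  step 6: ref 7 -> FAULT, evict 3, frames=[7,1] (faults so far: 5)
  step 7: ref 7 -> HIT, frames=[7,1] (faults so far: 5)
  step 8: ref 7 -> HIT, frames=[7,1] (faults so far: 5)
  step 9: ref 6 -> FAULT, evict 1, frames=[7,6] (faults so far: 6)
  step 10: ref 2 -> FAULT, evict 7, frames=[2,6] (faults so far: 7)
  step 11: ref 6 -> HIT, frames=[2,6] (faults so far: 7)
  step 12: ref 6 -> HIT, frames=[2,6] (faults so far: 7)
  FIFO total faults: 7
--- LRU ---
  step 0: ref 1 -> FAULT, frames=[1,-] (faults so far: 1)
  step 1: ref 5 -> FAULT, frames=[1,5] (faults so far: 2)
  step 2: ref 1 -> HIT, frames=[1,5] (faults so far: 2)
  step 3: ref 3 -> FAULT, evict 5, frames=[1,3] (faults so far: 3)
  step 4: ref 5 -> FAULT, evict 1, frames=[5,3] (faults so far: 4)
  step 5: ref 1 -> FAULT, evict 3, frames=[5,1] (faults so far: 5)
  step 6: ref 7 -> FAULT, evict 5, frames=[7,1] (faults so far: 6)
  step 7: ref 7 -> HIT, frames=[7,1] (faults so far: 6)
  step 8: ref 7 -> HIT, frames=[7,1] (faults so far: 6)
  step 9: ref 6 -> FAULT, evict 1, frames=[7,6] (faults so far: 7)
  step 10: ref 2 -> FAULT, evict 7, frames=[2,6] (faults so far: 8)
  step 11: ref 6 -> HIT, frames=[2,6] (faults so far: 8)
  step 12: ref 6 -> HIT, frames=[2,6] (faults so far: 8)
  LRU total faults: 8
--- Optimal ---
  step 0: ref 1 -> FAULT, frames=[1,-] (faults so far: 1)
  step 1: ref 5 -> FAULT, frames=[1,5] (faults so far: 2)
  step 2: ref 1 -> HIT, frames=[1,5] (faults so far: 2)
  step 3: ref 3 -> FAULT, evict 1, frames=[3,5] (faults so far: 3)
  step 4: ref 5 -> HIT, frames=[3,5] (faults so far: 3)
  step 5: ref 1 -> FAULT, evict 3, frames=[1,5] (faults so far: 4)
  step 6: ref 7 -> FAULT, evict 1, frames=[7,5] (faults so far: 5)
  step 7: ref 7 -> HIT, frames=[7,5] (faults so far: 5)
  step 8: ref 7 -> HIT, frames=[7,5] (faults so far: 5)
  step 9: ref 6 -> FAULT, evict 5, frames=[7,6] (faults so far: 6)
  step 10: ref 2 -> FAULT, evict 7, frames=[2,6] (faults so far: 7)
  step 11: ref 6 -> HIT, frames=[2,6] (faults so far: 7)
  step 12: ref 6 -> HIT, frames=[2,6] (faults so far: 7)
  Optimal total faults: 7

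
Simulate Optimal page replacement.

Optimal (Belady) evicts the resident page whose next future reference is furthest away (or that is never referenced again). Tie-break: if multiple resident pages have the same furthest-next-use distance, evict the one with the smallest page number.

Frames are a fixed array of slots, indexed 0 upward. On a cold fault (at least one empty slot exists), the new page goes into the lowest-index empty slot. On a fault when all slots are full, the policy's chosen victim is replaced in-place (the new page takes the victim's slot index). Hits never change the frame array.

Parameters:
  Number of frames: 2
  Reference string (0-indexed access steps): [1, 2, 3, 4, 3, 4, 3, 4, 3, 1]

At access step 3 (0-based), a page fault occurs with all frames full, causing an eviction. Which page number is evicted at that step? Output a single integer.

Step 0: ref 1 -> FAULT, frames=[1,-]
Step 1: ref 2 -> FAULT, frames=[1,2]
Step 2: ref 3 -> FAULT, evict 2, frames=[1,3]
Step 3: ref 4 -> FAULT, evict 1, frames=[4,3]
At step 3: evicted page 1

Answer: 1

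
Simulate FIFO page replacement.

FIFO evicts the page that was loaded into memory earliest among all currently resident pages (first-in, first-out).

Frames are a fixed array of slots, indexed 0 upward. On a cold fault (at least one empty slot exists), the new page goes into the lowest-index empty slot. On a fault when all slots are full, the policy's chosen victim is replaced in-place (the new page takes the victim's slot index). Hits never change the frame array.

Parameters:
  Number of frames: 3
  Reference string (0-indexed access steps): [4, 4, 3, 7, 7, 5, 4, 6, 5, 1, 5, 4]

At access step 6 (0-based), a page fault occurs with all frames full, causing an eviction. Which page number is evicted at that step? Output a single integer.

Answer: 3

Derivation:
Step 0: ref 4 -> FAULT, frames=[4,-,-]
Step 1: ref 4 -> HIT, frames=[4,-,-]
Step 2: ref 3 -> FAULT, frames=[4,3,-]
Step 3: ref 7 -> FAULT, frames=[4,3,7]
Step 4: ref 7 -> HIT, frames=[4,3,7]
Step 5: ref 5 -> FAULT, evict 4, frames=[5,3,7]
Step 6: ref 4 -> FAULT, evict 3, frames=[5,4,7]
At step 6: evicted page 3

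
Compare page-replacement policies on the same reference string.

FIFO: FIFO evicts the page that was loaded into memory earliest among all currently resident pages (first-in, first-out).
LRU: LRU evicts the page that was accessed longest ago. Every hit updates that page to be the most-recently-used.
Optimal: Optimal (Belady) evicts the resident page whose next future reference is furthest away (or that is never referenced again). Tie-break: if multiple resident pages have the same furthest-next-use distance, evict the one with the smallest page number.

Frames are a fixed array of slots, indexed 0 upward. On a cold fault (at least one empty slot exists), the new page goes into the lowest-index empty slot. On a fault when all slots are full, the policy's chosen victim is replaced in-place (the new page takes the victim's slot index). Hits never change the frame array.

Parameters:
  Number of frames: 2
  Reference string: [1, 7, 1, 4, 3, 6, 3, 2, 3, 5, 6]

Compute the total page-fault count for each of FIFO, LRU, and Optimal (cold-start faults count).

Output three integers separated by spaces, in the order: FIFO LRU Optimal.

Answer: 9 8 8

Derivation:
--- FIFO ---
  step 0: ref 1 -> FAULT, frames=[1,-] (faults so far: 1)
  step 1: ref 7 -> FAULT, frames=[1,7] (faults so far: 2)
  step 2: ref 1 -> HIT, frames=[1,7] (faults so far: 2)
  step 3: ref 4 -> FAULT, evict 1, frames=[4,7] (faults so far: 3)
  step 4: ref 3 -> FAULT, evict 7, frames=[4,3] (faults so far: 4)
  step 5: ref 6 -> FAULT, evict 4, frames=[6,3] (faults so far: 5)
  step 6: ref 3 -> HIT, frames=[6,3] (faults so far: 5)
  step 7: ref 2 -> FAULT, evict 3, frames=[6,2] (faults so far: 6)
  step 8: ref 3 -> FAULT, evict 6, frames=[3,2] (faults so far: 7)
  step 9: ref 5 -> FAULT, evict 2, frames=[3,5] (faults so far: 8)
  step 10: ref 6 -> FAULT, evict 3, frames=[6,5] (faults so far: 9)
  FIFO total faults: 9
--- LRU ---
  step 0: ref 1 -> FAULT, frames=[1,-] (faults so far: 1)
  step 1: ref 7 -> FAULT, frames=[1,7] (faults so far: 2)
  step 2: ref 1 -> HIT, frames=[1,7] (faults so far: 2)
  step 3: ref 4 -> FAULT, evict 7, frames=[1,4] (faults so far: 3)
  step 4: ref 3 -> FAULT, evict 1, frames=[3,4] (faults so far: 4)
  step 5: ref 6 -> FAULT, evict 4, frames=[3,6] (faults so far: 5)
  step 6: ref 3 -> HIT, frames=[3,6] (faults so far: 5)
  step 7: ref 2 -> FAULT, evict 6, frames=[3,2] (faults so far: 6)
  step 8: ref 3 -> HIT, frames=[3,2] (faults so far: 6)
  step 9: ref 5 -> FAULT, evict 2, frames=[3,5] (faults so far: 7)
  step 10: ref 6 -> FAULT, evict 3, frames=[6,5] (faults so far: 8)
  LRU total faults: 8
--- Optimal ---
  step 0: ref 1 -> FAULT, frames=[1,-] (faults so far: 1)
  step 1: ref 7 -> FAULT, frames=[1,7] (faults so far: 2)
  step 2: ref 1 -> HIT, frames=[1,7] (faults so far: 2)
  step 3: ref 4 -> FAULT, evict 1, frames=[4,7] (faults so far: 3)
  step 4: ref 3 -> FAULT, evict 4, frames=[3,7] (faults so far: 4)
  step 5: ref 6 -> FAULT, evict 7, frames=[3,6] (faults so far: 5)
  step 6: ref 3 -> HIT, frames=[3,6] (faults so far: 5)
  step 7: ref 2 -> FAULT, evict 6, frames=[3,2] (faults so far: 6)
  step 8: ref 3 -> HIT, frames=[3,2] (faults so far: 6)
  step 9: ref 5 -> FAULT, evict 2, frames=[3,5] (faults so far: 7)
  step 10: ref 6 -> FAULT, evict 3, frames=[6,5] (faults so far: 8)
  Optimal total faults: 8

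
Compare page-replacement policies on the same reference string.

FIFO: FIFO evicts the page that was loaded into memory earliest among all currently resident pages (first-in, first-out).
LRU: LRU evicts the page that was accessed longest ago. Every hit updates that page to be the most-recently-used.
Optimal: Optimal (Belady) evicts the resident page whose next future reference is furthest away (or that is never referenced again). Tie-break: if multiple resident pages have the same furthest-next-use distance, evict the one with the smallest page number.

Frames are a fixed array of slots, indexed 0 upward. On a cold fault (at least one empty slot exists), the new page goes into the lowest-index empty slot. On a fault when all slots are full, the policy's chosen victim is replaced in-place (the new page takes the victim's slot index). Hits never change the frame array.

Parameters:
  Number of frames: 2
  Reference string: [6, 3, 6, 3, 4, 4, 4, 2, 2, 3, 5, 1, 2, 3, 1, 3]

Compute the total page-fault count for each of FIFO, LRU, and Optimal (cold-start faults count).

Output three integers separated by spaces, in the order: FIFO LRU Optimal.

Answer: 10 10 7

Derivation:
--- FIFO ---
  step 0: ref 6 -> FAULT, frames=[6,-] (faults so far: 1)
  step 1: ref 3 -> FAULT, frames=[6,3] (faults so far: 2)
  step 2: ref 6 -> HIT, frames=[6,3] (faults so far: 2)
  step 3: ref 3 -> HIT, frames=[6,3] (faults so far: 2)
  step 4: ref 4 -> FAULT, evict 6, frames=[4,3] (faults so far: 3)
  step 5: ref 4 -> HIT, frames=[4,3] (faults so far: 3)
  step 6: ref 4 -> HIT, frames=[4,3] (faults so far: 3)
  step 7: ref 2 -> FAULT, evict 3, frames=[4,2] (faults so far: 4)
  step 8: ref 2 -> HIT, frames=[4,2] (faults so far: 4)
  step 9: ref 3 -> FAULT, evict 4, frames=[3,2] (faults so far: 5)
  step 10: ref 5 -> FAULT, evict 2, frames=[3,5] (faults so far: 6)
  step 11: ref 1 -> FAULT, evict 3, frames=[1,5] (faults so far: 7)
  step 12: ref 2 -> FAULT, evict 5, frames=[1,2] (faults so far: 8)
  step 13: ref 3 -> FAULT, evict 1, frames=[3,2] (faults so far: 9)
  step 14: ref 1 -> FAULT, evict 2, frames=[3,1] (faults so far: 10)
  step 15: ref 3 -> HIT, frames=[3,1] (faults so far: 10)
  FIFO total faults: 10
--- LRU ---
  step 0: ref 6 -> FAULT, frames=[6,-] (faults so far: 1)
  step 1: ref 3 -> FAULT, frames=[6,3] (faults so far: 2)
  step 2: ref 6 -> HIT, frames=[6,3] (faults so far: 2)
  step 3: ref 3 -> HIT, frames=[6,3] (faults so far: 2)
  step 4: ref 4 -> FAULT, evict 6, frames=[4,3] (faults so far: 3)
  step 5: ref 4 -> HIT, frames=[4,3] (faults so far: 3)
  step 6: ref 4 -> HIT, frames=[4,3] (faults so far: 3)
  step 7: ref 2 -> FAULT, evict 3, frames=[4,2] (faults so far: 4)
  step 8: ref 2 -> HIT, frames=[4,2] (faults so far: 4)
  step 9: ref 3 -> FAULT, evict 4, frames=[3,2] (faults so far: 5)
  step 10: ref 5 -> FAULT, evict 2, frames=[3,5] (faults so far: 6)
  step 11: ref 1 -> FAULT, evict 3, frames=[1,5] (faults so far: 7)
  step 12: ref 2 -> FAULT, evict 5, frames=[1,2] (faults so far: 8)
  step 13: ref 3 -> FAULT, evict 1, frames=[3,2] (faults so far: 9)
  step 14: ref 1 -> FAULT, evict 2, frames=[3,1] (faults so far: 10)
  step 15: ref 3 -> HIT, frames=[3,1] (faults so far: 10)
  LRU total faults: 10
--- Optimal ---
  step 0: ref 6 -> FAULT, frames=[6,-] (faults so far: 1)
  step 1: ref 3 -> FAULT, frames=[6,3] (faults so far: 2)
  step 2: ref 6 -> HIT, frames=[6,3] (faults so far: 2)
  step 3: ref 3 -> HIT, frames=[6,3] (faults so far: 2)
  step 4: ref 4 -> FAULT, evict 6, frames=[4,3] (faults so far: 3)
  step 5: ref 4 -> HIT, frames=[4,3] (faults so far: 3)
  step 6: ref 4 -> HIT, frames=[4,3] (faults so far: 3)
  step 7: ref 2 -> FAULT, evict 4, frames=[2,3] (faults so far: 4)
  step 8: ref 2 -> HIT, frames=[2,3] (faults so far: 4)
  step 9: ref 3 -> HIT, frames=[2,3] (faults so far: 4)
  step 10: ref 5 -> FAULT, evict 3, frames=[2,5] (faults so far: 5)
  step 11: ref 1 -> FAULT, evict 5, frames=[2,1] (faults so far: 6)
  step 12: ref 2 -> HIT, frames=[2,1] (faults so far: 6)
  step 13: ref 3 -> FAULT, evict 2, frames=[3,1] (faults so far: 7)
  step 14: ref 1 -> HIT, frames=[3,1] (faults so far: 7)
  step 15: ref 3 -> HIT, frames=[3,1] (faults so far: 7)
  Optimal total faults: 7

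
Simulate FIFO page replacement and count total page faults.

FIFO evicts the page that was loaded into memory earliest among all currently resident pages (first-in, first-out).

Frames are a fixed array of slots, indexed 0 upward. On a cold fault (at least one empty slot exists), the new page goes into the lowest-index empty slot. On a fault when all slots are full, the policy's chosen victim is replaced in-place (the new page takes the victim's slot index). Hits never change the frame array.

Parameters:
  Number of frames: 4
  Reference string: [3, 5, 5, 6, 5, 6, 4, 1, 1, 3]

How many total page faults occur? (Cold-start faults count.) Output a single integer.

Step 0: ref 3 → FAULT, frames=[3,-,-,-]
Step 1: ref 5 → FAULT, frames=[3,5,-,-]
Step 2: ref 5 → HIT, frames=[3,5,-,-]
Step 3: ref 6 → FAULT, frames=[3,5,6,-]
Step 4: ref 5 → HIT, frames=[3,5,6,-]
Step 5: ref 6 → HIT, frames=[3,5,6,-]
Step 6: ref 4 → FAULT, frames=[3,5,6,4]
Step 7: ref 1 → FAULT (evict 3), frames=[1,5,6,4]
Step 8: ref 1 → HIT, frames=[1,5,6,4]
Step 9: ref 3 → FAULT (evict 5), frames=[1,3,6,4]
Total faults: 6

Answer: 6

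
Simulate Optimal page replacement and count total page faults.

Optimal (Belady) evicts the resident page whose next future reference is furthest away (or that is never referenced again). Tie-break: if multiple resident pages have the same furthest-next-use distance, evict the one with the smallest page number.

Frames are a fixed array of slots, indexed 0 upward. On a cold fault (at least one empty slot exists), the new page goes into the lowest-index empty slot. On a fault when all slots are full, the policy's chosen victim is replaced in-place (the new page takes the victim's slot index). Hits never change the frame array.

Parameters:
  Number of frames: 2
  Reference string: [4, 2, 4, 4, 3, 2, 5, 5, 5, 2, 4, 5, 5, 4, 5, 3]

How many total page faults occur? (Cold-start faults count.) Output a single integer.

Step 0: ref 4 → FAULT, frames=[4,-]
Step 1: ref 2 → FAULT, frames=[4,2]
Step 2: ref 4 → HIT, frames=[4,2]
Step 3: ref 4 → HIT, frames=[4,2]
Step 4: ref 3 → FAULT (evict 4), frames=[3,2]
Step 5: ref 2 → HIT, frames=[3,2]
Step 6: ref 5 → FAULT (evict 3), frames=[5,2]
Step 7: ref 5 → HIT, frames=[5,2]
Step 8: ref 5 → HIT, frames=[5,2]
Step 9: ref 2 → HIT, frames=[5,2]
Step 10: ref 4 → FAULT (evict 2), frames=[5,4]
Step 11: ref 5 → HIT, frames=[5,4]
Step 12: ref 5 → HIT, frames=[5,4]
Step 13: ref 4 → HIT, frames=[5,4]
Step 14: ref 5 → HIT, frames=[5,4]
Step 15: ref 3 → FAULT (evict 4), frames=[5,3]
Total faults: 6

Answer: 6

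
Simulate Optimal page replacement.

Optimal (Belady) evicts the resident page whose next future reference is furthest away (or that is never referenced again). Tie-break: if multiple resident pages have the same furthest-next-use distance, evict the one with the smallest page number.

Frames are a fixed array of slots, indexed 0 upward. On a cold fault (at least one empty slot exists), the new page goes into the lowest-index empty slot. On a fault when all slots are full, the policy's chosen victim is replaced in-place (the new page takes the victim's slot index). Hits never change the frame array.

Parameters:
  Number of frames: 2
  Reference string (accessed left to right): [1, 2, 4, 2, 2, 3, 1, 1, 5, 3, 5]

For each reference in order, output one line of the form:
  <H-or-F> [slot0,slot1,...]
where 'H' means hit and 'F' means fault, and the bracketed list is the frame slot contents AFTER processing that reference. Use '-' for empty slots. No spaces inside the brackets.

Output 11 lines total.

F [1,-]
F [1,2]
F [4,2]
H [4,2]
H [4,2]
F [4,3]
F [1,3]
H [1,3]
F [5,3]
H [5,3]
H [5,3]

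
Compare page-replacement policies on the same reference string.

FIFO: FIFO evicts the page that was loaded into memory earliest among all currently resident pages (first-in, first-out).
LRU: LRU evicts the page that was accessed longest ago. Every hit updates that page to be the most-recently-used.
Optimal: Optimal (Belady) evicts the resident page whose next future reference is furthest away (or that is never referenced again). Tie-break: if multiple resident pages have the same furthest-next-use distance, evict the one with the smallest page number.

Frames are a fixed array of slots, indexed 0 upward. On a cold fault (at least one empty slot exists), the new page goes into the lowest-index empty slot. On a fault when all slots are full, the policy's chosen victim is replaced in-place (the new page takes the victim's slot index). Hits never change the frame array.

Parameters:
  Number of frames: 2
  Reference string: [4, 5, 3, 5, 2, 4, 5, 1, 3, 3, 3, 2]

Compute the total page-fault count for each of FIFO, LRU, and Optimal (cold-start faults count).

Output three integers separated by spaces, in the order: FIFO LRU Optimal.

--- FIFO ---
  step 0: ref 4 -> FAULT, frames=[4,-] (faults so far: 1)
  step 1: ref 5 -> FAULT, frames=[4,5] (faults so far: 2)
  step 2: ref 3 -> FAULT, evict 4, frames=[3,5] (faults so far: 3)
  step 3: ref 5 -> HIT, frames=[3,5] (faults so far: 3)
  step 4: ref 2 -> FAULT, evict 5, frames=[3,2] (faults so far: 4)
  step 5: ref 4 -> FAULT, evict 3, frames=[4,2] (faults so far: 5)
  step 6: ref 5 -> FAULT, evict 2, frames=[4,5] (faults so far: 6)
  step 7: ref 1 -> FAULT, evict 4, frames=[1,5] (faults so far: 7)
  step 8: ref 3 -> FAULT, evict 5, frames=[1,3] (faults so far: 8)
  step 9: ref 3 -> HIT, frames=[1,3] (faults so far: 8)
  step 10: ref 3 -> HIT, frames=[1,3] (faults so far: 8)
  step 11: ref 2 -> FAULT, evict 1, frames=[2,3] (faults so far: 9)
  FIFO total faults: 9
--- LRU ---
  step 0: ref 4 -> FAULT, frames=[4,-] (faults so far: 1)
  step 1: ref 5 -> FAULT, frames=[4,5] (faults so far: 2)
  step 2: ref 3 -> FAULT, evict 4, frames=[3,5] (faults so far: 3)
  step 3: ref 5 -> HIT, frames=[3,5] (faults so far: 3)
  step 4: ref 2 -> FAULT, evict 3, frames=[2,5] (faults so far: 4)
  step 5: ref 4 -> FAULT, evict 5, frames=[2,4] (faults so far: 5)
  step 6: ref 5 -> FAULT, evict 2, frames=[5,4] (faults so far: 6)
  step 7: ref 1 -> FAULT, evict 4, frames=[5,1] (faults so far: 7)
  step 8: ref 3 -> FAULT, evict 5, frames=[3,1] (faults so far: 8)
  step 9: ref 3 -> HIT, frames=[3,1] (faults so far: 8)
  step 10: ref 3 -> HIT, frames=[3,1] (faults so far: 8)
  step 11: ref 2 -> FAULT, evict 1, frames=[3,2] (faults so far: 9)
  LRU total faults: 9
--- Optimal ---
  step 0: ref 4 -> FAULT, frames=[4,-] (faults so far: 1)
  step 1: ref 5 -> FAULT, frames=[4,5] (faults so far: 2)
  step 2: ref 3 -> FAULT, evict 4, frames=[3,5] (faults so far: 3)
  step 3: ref 5 -> HIT, frames=[3,5] (faults so far: 3)
  step 4: ref 2 -> FAULT, evict 3, frames=[2,5] (faults so far: 4)
  step 5: ref 4 -> FAULT, evict 2, frames=[4,5] (faults so far: 5)
  step 6: ref 5 -> HIT, frames=[4,5] (faults so far: 5)
  step 7: ref 1 -> FAULT, evict 4, frames=[1,5] (faults so far: 6)
  step 8: ref 3 -> FAULT, evict 1, frames=[3,5] (faults so far: 7)
  step 9: ref 3 -> HIT, frames=[3,5] (faults so far: 7)
  step 10: ref 3 -> HIT, frames=[3,5] (faults so far: 7)
  step 11: ref 2 -> FAULT, evict 3, frames=[2,5] (faults so far: 8)
  Optimal total faults: 8

Answer: 9 9 8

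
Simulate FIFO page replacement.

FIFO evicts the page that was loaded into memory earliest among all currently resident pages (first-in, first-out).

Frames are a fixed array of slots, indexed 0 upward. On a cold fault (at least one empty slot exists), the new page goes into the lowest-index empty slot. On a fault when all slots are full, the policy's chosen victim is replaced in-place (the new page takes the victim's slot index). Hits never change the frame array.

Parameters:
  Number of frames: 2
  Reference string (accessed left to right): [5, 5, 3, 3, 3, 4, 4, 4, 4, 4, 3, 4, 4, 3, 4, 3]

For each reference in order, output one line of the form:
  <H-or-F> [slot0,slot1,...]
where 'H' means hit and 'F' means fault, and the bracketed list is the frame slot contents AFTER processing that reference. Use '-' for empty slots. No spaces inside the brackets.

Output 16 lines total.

F [5,-]
H [5,-]
F [5,3]
H [5,3]
H [5,3]
F [4,3]
H [4,3]
H [4,3]
H [4,3]
H [4,3]
H [4,3]
H [4,3]
H [4,3]
H [4,3]
H [4,3]
H [4,3]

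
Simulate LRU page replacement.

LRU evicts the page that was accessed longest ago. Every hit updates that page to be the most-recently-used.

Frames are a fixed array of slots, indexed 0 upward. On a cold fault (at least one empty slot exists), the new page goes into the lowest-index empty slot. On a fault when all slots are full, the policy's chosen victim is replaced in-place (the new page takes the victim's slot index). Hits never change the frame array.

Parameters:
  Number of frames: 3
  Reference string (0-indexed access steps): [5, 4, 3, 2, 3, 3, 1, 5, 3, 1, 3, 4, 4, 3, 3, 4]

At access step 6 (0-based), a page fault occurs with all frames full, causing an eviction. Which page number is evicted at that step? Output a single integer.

Answer: 4

Derivation:
Step 0: ref 5 -> FAULT, frames=[5,-,-]
Step 1: ref 4 -> FAULT, frames=[5,4,-]
Step 2: ref 3 -> FAULT, frames=[5,4,3]
Step 3: ref 2 -> FAULT, evict 5, frames=[2,4,3]
Step 4: ref 3 -> HIT, frames=[2,4,3]
Step 5: ref 3 -> HIT, frames=[2,4,3]
Step 6: ref 1 -> FAULT, evict 4, frames=[2,1,3]
At step 6: evicted page 4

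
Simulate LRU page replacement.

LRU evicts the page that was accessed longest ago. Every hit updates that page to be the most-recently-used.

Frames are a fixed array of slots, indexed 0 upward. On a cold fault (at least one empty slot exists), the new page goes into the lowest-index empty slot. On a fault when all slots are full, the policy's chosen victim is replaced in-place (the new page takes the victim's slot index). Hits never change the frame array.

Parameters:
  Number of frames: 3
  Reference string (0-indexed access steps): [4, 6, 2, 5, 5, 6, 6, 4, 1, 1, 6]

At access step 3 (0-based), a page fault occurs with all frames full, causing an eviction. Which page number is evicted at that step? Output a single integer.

Step 0: ref 4 -> FAULT, frames=[4,-,-]
Step 1: ref 6 -> FAULT, frames=[4,6,-]
Step 2: ref 2 -> FAULT, frames=[4,6,2]
Step 3: ref 5 -> FAULT, evict 4, frames=[5,6,2]
At step 3: evicted page 4

Answer: 4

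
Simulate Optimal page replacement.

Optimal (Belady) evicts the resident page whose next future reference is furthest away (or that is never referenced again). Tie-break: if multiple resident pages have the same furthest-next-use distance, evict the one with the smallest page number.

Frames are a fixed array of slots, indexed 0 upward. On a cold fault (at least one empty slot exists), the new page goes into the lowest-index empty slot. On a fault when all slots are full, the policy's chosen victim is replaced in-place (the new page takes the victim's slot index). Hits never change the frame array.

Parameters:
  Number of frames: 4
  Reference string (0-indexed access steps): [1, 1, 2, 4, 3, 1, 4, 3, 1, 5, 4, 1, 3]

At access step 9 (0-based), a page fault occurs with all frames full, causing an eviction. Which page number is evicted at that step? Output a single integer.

Step 0: ref 1 -> FAULT, frames=[1,-,-,-]
Step 1: ref 1 -> HIT, frames=[1,-,-,-]
Step 2: ref 2 -> FAULT, frames=[1,2,-,-]
Step 3: ref 4 -> FAULT, frames=[1,2,4,-]
Step 4: ref 3 -> FAULT, frames=[1,2,4,3]
Step 5: ref 1 -> HIT, frames=[1,2,4,3]
Step 6: ref 4 -> HIT, frames=[1,2,4,3]
Step 7: ref 3 -> HIT, frames=[1,2,4,3]
Step 8: ref 1 -> HIT, frames=[1,2,4,3]
Step 9: ref 5 -> FAULT, evict 2, frames=[1,5,4,3]
At step 9: evicted page 2

Answer: 2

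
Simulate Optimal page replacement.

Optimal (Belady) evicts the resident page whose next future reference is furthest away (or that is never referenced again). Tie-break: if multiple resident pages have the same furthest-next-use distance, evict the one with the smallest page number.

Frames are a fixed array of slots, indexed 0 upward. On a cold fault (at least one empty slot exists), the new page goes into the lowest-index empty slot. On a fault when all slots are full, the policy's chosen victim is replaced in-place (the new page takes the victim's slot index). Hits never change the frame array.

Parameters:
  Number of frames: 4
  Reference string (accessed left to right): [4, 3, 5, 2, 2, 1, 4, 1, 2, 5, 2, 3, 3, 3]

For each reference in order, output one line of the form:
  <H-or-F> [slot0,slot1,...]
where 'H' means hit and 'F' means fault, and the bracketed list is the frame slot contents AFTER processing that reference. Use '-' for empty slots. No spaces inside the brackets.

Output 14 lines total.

F [4,-,-,-]
F [4,3,-,-]
F [4,3,5,-]
F [4,3,5,2]
H [4,3,5,2]
F [4,1,5,2]
H [4,1,5,2]
H [4,1,5,2]
H [4,1,5,2]
H [4,1,5,2]
H [4,1,5,2]
F [4,3,5,2]
H [4,3,5,2]
H [4,3,5,2]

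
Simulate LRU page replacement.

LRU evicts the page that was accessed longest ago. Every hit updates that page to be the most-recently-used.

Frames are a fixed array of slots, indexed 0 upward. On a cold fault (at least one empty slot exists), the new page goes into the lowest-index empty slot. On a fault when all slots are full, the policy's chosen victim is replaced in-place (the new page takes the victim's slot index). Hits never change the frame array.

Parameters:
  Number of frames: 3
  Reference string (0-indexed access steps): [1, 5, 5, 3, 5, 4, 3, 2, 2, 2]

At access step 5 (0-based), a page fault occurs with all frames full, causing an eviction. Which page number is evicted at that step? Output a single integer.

Step 0: ref 1 -> FAULT, frames=[1,-,-]
Step 1: ref 5 -> FAULT, frames=[1,5,-]
Step 2: ref 5 -> HIT, frames=[1,5,-]
Step 3: ref 3 -> FAULT, frames=[1,5,3]
Step 4: ref 5 -> HIT, frames=[1,5,3]
Step 5: ref 4 -> FAULT, evict 1, frames=[4,5,3]
At step 5: evicted page 1

Answer: 1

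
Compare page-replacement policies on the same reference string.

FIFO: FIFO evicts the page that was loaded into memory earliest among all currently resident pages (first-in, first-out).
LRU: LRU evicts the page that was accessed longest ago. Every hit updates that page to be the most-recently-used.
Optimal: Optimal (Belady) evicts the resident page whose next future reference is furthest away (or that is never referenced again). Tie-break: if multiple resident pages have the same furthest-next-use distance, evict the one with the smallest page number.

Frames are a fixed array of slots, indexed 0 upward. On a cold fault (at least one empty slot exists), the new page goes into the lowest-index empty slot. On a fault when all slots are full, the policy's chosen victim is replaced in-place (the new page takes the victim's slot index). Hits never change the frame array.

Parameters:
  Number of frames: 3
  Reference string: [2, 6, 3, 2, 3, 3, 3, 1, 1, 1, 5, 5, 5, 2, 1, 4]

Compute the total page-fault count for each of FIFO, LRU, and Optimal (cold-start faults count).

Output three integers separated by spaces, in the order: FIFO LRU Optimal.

Answer: 7 7 6

Derivation:
--- FIFO ---
  step 0: ref 2 -> FAULT, frames=[2,-,-] (faults so far: 1)
  step 1: ref 6 -> FAULT, frames=[2,6,-] (faults so far: 2)
  step 2: ref 3 -> FAULT, frames=[2,6,3] (faults so far: 3)
  step 3: ref 2 -> HIT, frames=[2,6,3] (faults so far: 3)
  step 4: ref 3 -> HIT, frames=[2,6,3] (faults so far: 3)
  step 5: ref 3 -> HIT, frames=[2,6,3] (faults so far: 3)
  step 6: ref 3 -> HIT, frames=[2,6,3] (faults so far: 3)
  step 7: ref 1 -> FAULT, evict 2, frames=[1,6,3] (faults so far: 4)
  step 8: ref 1 -> HIT, frames=[1,6,3] (faults so far: 4)
  step 9: ref 1 -> HIT, frames=[1,6,3] (faults so far: 4)
  step 10: ref 5 -> FAULT, evict 6, frames=[1,5,3] (faults so far: 5)
  step 11: ref 5 -> HIT, frames=[1,5,3] (faults so far: 5)
  step 12: ref 5 -> HIT, frames=[1,5,3] (faults so far: 5)
  step 13: ref 2 -> FAULT, evict 3, frames=[1,5,2] (faults so far: 6)
  step 14: ref 1 -> HIT, frames=[1,5,2] (faults so far: 6)
  step 15: ref 4 -> FAULT, evict 1, frames=[4,5,2] (faults so far: 7)
  FIFO total faults: 7
--- LRU ---
  step 0: ref 2 -> FAULT, frames=[2,-,-] (faults so far: 1)
  step 1: ref 6 -> FAULT, frames=[2,6,-] (faults so far: 2)
  step 2: ref 3 -> FAULT, frames=[2,6,3] (faults so far: 3)
  step 3: ref 2 -> HIT, frames=[2,6,3] (faults so far: 3)
  step 4: ref 3 -> HIT, frames=[2,6,3] (faults so far: 3)
  step 5: ref 3 -> HIT, frames=[2,6,3] (faults so far: 3)
  step 6: ref 3 -> HIT, frames=[2,6,3] (faults so far: 3)
  step 7: ref 1 -> FAULT, evict 6, frames=[2,1,3] (faults so far: 4)
  step 8: ref 1 -> HIT, frames=[2,1,3] (faults so far: 4)
  step 9: ref 1 -> HIT, frames=[2,1,3] (faults so far: 4)
  step 10: ref 5 -> FAULT, evict 2, frames=[5,1,3] (faults so far: 5)
  step 11: ref 5 -> HIT, frames=[5,1,3] (faults so far: 5)
  step 12: ref 5 -> HIT, frames=[5,1,3] (faults so far: 5)
  step 13: ref 2 -> FAULT, evict 3, frames=[5,1,2] (faults so far: 6)
  step 14: ref 1 -> HIT, frames=[5,1,2] (faults so far: 6)
  step 15: ref 4 -> FAULT, evict 5, frames=[4,1,2] (faults so far: 7)
  LRU total faults: 7
--- Optimal ---
  step 0: ref 2 -> FAULT, frames=[2,-,-] (faults so far: 1)
  step 1: ref 6 -> FAULT, frames=[2,6,-] (faults so far: 2)
  step 2: ref 3 -> FAULT, frames=[2,6,3] (faults so far: 3)
  step 3: ref 2 -> HIT, frames=[2,6,3] (faults so far: 3)
  step 4: ref 3 -> HIT, frames=[2,6,3] (faults so far: 3)
  step 5: ref 3 -> HIT, frames=[2,6,3] (faults so far: 3)
  step 6: ref 3 -> HIT, frames=[2,6,3] (faults so far: 3)
  step 7: ref 1 -> FAULT, evict 3, frames=[2,6,1] (faults so far: 4)
  step 8: ref 1 -> HIT, frames=[2,6,1] (faults so far: 4)
  step 9: ref 1 -> HIT, frames=[2,6,1] (faults so far: 4)
  step 10: ref 5 -> FAULT, evict 6, frames=[2,5,1] (faults so far: 5)
  step 11: ref 5 -> HIT, frames=[2,5,1] (faults so far: 5)
  step 12: ref 5 -> HIT, frames=[2,5,1] (faults so far: 5)
  step 13: ref 2 -> HIT, frames=[2,5,1] (faults so far: 5)
  step 14: ref 1 -> HIT, frames=[2,5,1] (faults so far: 5)
  step 15: ref 4 -> FAULT, evict 1, frames=[2,5,4] (faults so far: 6)
  Optimal total faults: 6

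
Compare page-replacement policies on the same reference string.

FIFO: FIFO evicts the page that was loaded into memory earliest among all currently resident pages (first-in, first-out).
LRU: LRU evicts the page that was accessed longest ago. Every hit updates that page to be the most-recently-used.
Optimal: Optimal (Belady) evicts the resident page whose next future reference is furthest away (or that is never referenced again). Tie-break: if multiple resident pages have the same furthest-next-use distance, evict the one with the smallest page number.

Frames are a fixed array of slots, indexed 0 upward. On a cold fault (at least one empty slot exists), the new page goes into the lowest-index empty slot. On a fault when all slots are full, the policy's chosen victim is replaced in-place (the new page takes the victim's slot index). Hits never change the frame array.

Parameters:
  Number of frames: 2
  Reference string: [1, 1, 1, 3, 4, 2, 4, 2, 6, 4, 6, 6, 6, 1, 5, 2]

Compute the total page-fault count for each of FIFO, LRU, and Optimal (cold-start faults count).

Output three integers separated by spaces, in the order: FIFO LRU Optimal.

Answer: 9 9 8

Derivation:
--- FIFO ---
  step 0: ref 1 -> FAULT, frames=[1,-] (faults so far: 1)
  step 1: ref 1 -> HIT, frames=[1,-] (faults so far: 1)
  step 2: ref 1 -> HIT, frames=[1,-] (faults so far: 1)
  step 3: ref 3 -> FAULT, frames=[1,3] (faults so far: 2)
  step 4: ref 4 -> FAULT, evict 1, frames=[4,3] (faults so far: 3)
  step 5: ref 2 -> FAULT, evict 3, frames=[4,2] (faults so far: 4)
  step 6: ref 4 -> HIT, frames=[4,2] (faults so far: 4)
  step 7: ref 2 -> HIT, frames=[4,2] (faults so far: 4)
  step 8: ref 6 -> FAULT, evict 4, frames=[6,2] (faults so far: 5)
  step 9: ref 4 -> FAULT, evict 2, frames=[6,4] (faults so far: 6)
  step 10: ref 6 -> HIT, frames=[6,4] (faults so far: 6)
  step 11: ref 6 -> HIT, frames=[6,4] (faults so far: 6)
  step 12: ref 6 -> HIT, frames=[6,4] (faults so far: 6)
  step 13: ref 1 -> FAULT, evict 6, frames=[1,4] (faults so far: 7)
  step 14: ref 5 -> FAULT, evict 4, frames=[1,5] (faults so far: 8)
  step 15: ref 2 -> FAULT, evict 1, frames=[2,5] (faults so far: 9)
  FIFO total faults: 9
--- LRU ---
  step 0: ref 1 -> FAULT, frames=[1,-] (faults so far: 1)
  step 1: ref 1 -> HIT, frames=[1,-] (faults so far: 1)
  step 2: ref 1 -> HIT, frames=[1,-] (faults so far: 1)
  step 3: ref 3 -> FAULT, frames=[1,3] (faults so far: 2)
  step 4: ref 4 -> FAULT, evict 1, frames=[4,3] (faults so far: 3)
  step 5: ref 2 -> FAULT, evict 3, frames=[4,2] (faults so far: 4)
  step 6: ref 4 -> HIT, frames=[4,2] (faults so far: 4)
  step 7: ref 2 -> HIT, frames=[4,2] (faults so far: 4)
  step 8: ref 6 -> FAULT, evict 4, frames=[6,2] (faults so far: 5)
  step 9: ref 4 -> FAULT, evict 2, frames=[6,4] (faults so far: 6)
  step 10: ref 6 -> HIT, frames=[6,4] (faults so far: 6)
  step 11: ref 6 -> HIT, frames=[6,4] (faults so far: 6)
  step 12: ref 6 -> HIT, frames=[6,4] (faults so far: 6)
  step 13: ref 1 -> FAULT, evict 4, frames=[6,1] (faults so far: 7)
  step 14: ref 5 -> FAULT, evict 6, frames=[5,1] (faults so far: 8)
  step 15: ref 2 -> FAULT, evict 1, frames=[5,2] (faults so far: 9)
  LRU total faults: 9
--- Optimal ---
  step 0: ref 1 -> FAULT, frames=[1,-] (faults so far: 1)
  step 1: ref 1 -> HIT, frames=[1,-] (faults so far: 1)
  step 2: ref 1 -> HIT, frames=[1,-] (faults so far: 1)
  step 3: ref 3 -> FAULT, frames=[1,3] (faults so far: 2)
  step 4: ref 4 -> FAULT, evict 3, frames=[1,4] (faults so far: 3)
  step 5: ref 2 -> FAULT, evict 1, frames=[2,4] (faults so far: 4)
  step 6: ref 4 -> HIT, frames=[2,4] (faults so far: 4)
  step 7: ref 2 -> HIT, frames=[2,4] (faults so far: 4)
  step 8: ref 6 -> FAULT, evict 2, frames=[6,4] (faults so far: 5)
  step 9: ref 4 -> HIT, frames=[6,4] (faults so far: 5)
  step 10: ref 6 -> HIT, frames=[6,4] (faults so far: 5)
  step 11: ref 6 -> HIT, frames=[6,4] (faults so far: 5)
  step 12: ref 6 -> HIT, frames=[6,4] (faults so far: 5)
  step 13: ref 1 -> FAULT, evict 4, frames=[6,1] (faults so far: 6)
  step 14: ref 5 -> FAULT, evict 1, frames=[6,5] (faults so far: 7)
  step 15: ref 2 -> FAULT, evict 5, frames=[6,2] (faults so far: 8)
  Optimal total faults: 8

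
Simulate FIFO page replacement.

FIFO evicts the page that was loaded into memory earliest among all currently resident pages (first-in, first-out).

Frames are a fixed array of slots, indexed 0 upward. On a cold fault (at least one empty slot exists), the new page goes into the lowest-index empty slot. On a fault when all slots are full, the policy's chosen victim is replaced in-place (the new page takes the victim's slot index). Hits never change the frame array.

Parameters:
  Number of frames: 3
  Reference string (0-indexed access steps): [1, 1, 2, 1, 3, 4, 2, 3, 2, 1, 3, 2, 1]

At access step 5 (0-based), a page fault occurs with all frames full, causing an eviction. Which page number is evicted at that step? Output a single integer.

Step 0: ref 1 -> FAULT, frames=[1,-,-]
Step 1: ref 1 -> HIT, frames=[1,-,-]
Step 2: ref 2 -> FAULT, frames=[1,2,-]
Step 3: ref 1 -> HIT, frames=[1,2,-]
Step 4: ref 3 -> FAULT, frames=[1,2,3]
Step 5: ref 4 -> FAULT, evict 1, frames=[4,2,3]
At step 5: evicted page 1

Answer: 1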